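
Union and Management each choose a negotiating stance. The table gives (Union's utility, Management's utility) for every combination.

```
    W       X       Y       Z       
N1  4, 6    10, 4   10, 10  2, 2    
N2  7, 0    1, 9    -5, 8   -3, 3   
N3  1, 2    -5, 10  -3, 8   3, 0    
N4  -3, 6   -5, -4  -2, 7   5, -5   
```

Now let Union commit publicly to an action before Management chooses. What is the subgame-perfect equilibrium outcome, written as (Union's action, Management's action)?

Management best-responds to each possible Union move:
- N1 → Management plays Y (best of 6, 4, 10, 2); Union gets 10.
- N2 → Management plays X (best of 0, 9, 8, 3); Union gets 1.
- N3 → Management plays X (best of 2, 10, 8, 0); Union gets -5.
- N4 → Management plays Y (best of 6, -4, 7, -5); Union gets -2.
Maximizing over 10, 1, -5, -2, Union chooses N1. Subgame-perfect outcome: (N1, Y) with payoffs (10, 10).

(N1, Y)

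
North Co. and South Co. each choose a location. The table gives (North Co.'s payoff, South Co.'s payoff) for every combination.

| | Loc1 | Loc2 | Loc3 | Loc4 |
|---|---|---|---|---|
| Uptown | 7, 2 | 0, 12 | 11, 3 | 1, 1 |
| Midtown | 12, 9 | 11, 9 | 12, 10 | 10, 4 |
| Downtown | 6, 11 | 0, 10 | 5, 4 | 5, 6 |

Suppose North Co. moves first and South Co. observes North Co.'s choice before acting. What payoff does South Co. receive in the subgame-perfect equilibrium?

10

Backward induction with North Co. moving first.
- Uptown: BR = Loc2, leader payoff 0.
- Midtown: BR = Loc3, leader payoff 12.
- Downtown: BR = Loc1, leader payoff 6.
Among 0, 12, 6, the best is 12 at Midtown. Subgame-perfect outcome: (Midtown, Loc3) with payoffs (12, 10).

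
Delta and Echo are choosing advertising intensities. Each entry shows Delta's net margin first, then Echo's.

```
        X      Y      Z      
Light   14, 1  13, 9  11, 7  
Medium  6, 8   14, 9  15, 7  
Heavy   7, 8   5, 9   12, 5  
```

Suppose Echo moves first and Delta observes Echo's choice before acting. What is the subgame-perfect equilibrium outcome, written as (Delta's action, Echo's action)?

Backward induction with Echo moving first.
- X: BR = Light, leader payoff 1.
- Y: BR = Medium, leader payoff 9.
- Z: BR = Medium, leader payoff 7.
Among 1, 9, 7, the best is 9 at Y. Subgame-perfect outcome: (Medium, Y) with payoffs (14, 9).

(Medium, Y)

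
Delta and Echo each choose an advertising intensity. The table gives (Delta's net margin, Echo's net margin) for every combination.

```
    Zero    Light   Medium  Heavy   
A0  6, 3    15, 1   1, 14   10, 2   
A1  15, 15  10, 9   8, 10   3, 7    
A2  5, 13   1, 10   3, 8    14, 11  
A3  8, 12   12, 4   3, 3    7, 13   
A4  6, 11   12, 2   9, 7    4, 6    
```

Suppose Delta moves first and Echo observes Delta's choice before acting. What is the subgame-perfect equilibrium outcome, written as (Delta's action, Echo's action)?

(A1, Zero)

Work backward from Echo's decision.
- A0 → Echo plays Medium (best of 3, 1, 14, 2); Delta gets 1.
- A1 → Echo plays Zero (best of 15, 9, 10, 7); Delta gets 15.
- A2 → Echo plays Zero (best of 13, 10, 8, 11); Delta gets 5.
- A3 → Echo plays Heavy (best of 12, 4, 3, 13); Delta gets 7.
- A4 → Echo plays Zero (best of 11, 2, 7, 6); Delta gets 6.
Among 1, 15, 5, 7, 6, the best is 15 at A1. Subgame-perfect outcome: (A1, Zero) with payoffs (15, 15).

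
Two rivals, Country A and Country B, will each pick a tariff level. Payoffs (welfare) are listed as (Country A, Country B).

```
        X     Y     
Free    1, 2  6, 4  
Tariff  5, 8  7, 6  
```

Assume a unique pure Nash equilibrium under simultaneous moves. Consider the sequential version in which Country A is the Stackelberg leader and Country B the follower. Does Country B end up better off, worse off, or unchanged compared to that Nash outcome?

worse off

Work backward from Country B's decision.
- Free: BR = Y, leader payoff 6.
- Tariff: BR = X, leader payoff 5.
Among 6, 5, the best is 6 at Free. Subgame-perfect outcome: (Free, Y) with payoffs (6, 4).
Now find the simultaneous Nash equilibrium.
Country A's best replies: X→Tariff; Y→Tariff.
Country B's best replies: Free→Y; Tariff→X.
Only (Tariff, X) has each player best-responding; Nash payoffs (5, 8).
Country B earns 4 sequentially versus 8 at the Nash outcome: worse off.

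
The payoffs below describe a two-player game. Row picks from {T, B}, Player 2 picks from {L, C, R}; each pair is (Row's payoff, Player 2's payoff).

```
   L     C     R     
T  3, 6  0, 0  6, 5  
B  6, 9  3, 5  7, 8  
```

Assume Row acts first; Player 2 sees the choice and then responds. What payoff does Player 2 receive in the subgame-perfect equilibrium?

9

Player 2 best-responds to each possible Row move:
- T: BR = L, leader payoff 3.
- B: BR = L, leader payoff 6.
Among 3, 6, the best is 6 at B. Subgame-perfect outcome: (B, L) with payoffs (6, 9).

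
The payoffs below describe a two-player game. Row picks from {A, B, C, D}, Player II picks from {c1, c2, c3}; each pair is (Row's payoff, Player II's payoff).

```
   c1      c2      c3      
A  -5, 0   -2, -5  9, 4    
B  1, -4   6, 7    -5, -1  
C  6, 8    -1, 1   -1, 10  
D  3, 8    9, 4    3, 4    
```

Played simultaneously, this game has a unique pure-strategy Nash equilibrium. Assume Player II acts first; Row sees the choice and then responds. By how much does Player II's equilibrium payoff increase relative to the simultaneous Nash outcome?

Work backward from Row's decision.
- c1: Row compares -5, 1, 6, 3 and picks C; Player II would get 8.
- c2: Row compares -2, 6, -1, 9 and picks D; Player II would get 4.
- c3: Row compares 9, -5, -1, 3 and picks A; Player II would get 4.
Among 8, 4, 4, the best is 8 at c1. Subgame-perfect outcome: (C, c1) with payoffs (6, 8).
For the simultaneous game, intersect best replies.
Row's best replies: c1→C; c2→D; c3→A.
Player II's best replies: A→c3; B→c2; C→c3; D→c1.
Only (A, c3) has each player best-responding; Nash payoffs (9, 4).
Player II's commitment gain: 8 − 4 = 4.

4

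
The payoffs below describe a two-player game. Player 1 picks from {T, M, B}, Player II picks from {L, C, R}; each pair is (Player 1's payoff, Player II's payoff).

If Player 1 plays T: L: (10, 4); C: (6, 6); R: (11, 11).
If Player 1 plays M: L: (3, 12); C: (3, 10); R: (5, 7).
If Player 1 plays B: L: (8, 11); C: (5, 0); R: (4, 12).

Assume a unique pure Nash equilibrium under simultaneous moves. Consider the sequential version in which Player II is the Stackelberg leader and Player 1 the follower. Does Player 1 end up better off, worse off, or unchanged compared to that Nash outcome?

unchanged

Player 1 best-responds to each possible Player II move:
- L → Player 1 plays T (best of 10, 3, 8); Player II gets 4.
- C → Player 1 plays T (best of 6, 3, 5); Player II gets 6.
- R → Player 1 plays T (best of 11, 5, 4); Player II gets 11.
Among 4, 6, 11, the best is 11 at R. Subgame-perfect outcome: (T, R) with payoffs (11, 11).
Under simultaneous play:
Player 1's best replies: L→T; C→T; R→T.
Player II's best replies: T→R; M→L; B→R.
Only (T, R) has each player best-responding; Nash payoffs (11, 11).
Player 1 earns 11 sequentially versus 11 at the Nash outcome: unchanged.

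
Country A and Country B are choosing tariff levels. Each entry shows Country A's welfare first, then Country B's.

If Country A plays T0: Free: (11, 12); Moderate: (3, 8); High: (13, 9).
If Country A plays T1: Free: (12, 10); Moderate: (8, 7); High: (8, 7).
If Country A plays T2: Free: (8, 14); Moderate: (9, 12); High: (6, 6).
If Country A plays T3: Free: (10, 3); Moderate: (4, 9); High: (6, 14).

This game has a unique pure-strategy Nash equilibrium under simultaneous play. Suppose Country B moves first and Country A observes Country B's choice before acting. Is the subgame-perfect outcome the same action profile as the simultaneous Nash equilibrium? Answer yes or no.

no

Backward induction with Country B moving first.
- Free: Country A compares 11, 12, 8, 10 and picks T1; Country B would get 10.
- Moderate: Country A compares 3, 8, 9, 4 and picks T2; Country B would get 12.
- High: Country A compares 13, 8, 6, 6 and picks T0; Country B would get 9.
Country B's induced payoffs are 10, 12, 9, so Country B commits to Moderate. Subgame-perfect outcome: (T2, Moderate) with payoffs (9, 12).
Now find the simultaneous Nash equilibrium.
Country A's best replies: Free→T1; Moderate→T2; High→T0.
Country B's best replies: T0→Free; T1→Free; T2→Free; T3→High.
The unique mutual best reply is (T1, Free), giving (12, 10).
Sequential outcome (T2, Moderate) differs from the Nash profile (T1, Free).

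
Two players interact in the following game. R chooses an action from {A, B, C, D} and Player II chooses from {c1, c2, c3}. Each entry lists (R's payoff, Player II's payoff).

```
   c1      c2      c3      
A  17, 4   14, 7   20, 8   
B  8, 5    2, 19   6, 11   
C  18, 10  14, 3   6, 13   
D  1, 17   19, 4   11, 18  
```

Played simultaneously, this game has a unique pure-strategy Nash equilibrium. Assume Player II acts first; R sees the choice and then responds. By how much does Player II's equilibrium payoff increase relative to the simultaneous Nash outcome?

2

Work backward from R's decision.
- c1: R compares 17, 8, 18, 1 and picks C; Player II would get 10.
- c2: R compares 14, 2, 14, 19 and picks D; Player II would get 4.
- c3: R compares 20, 6, 6, 11 and picks A; Player II would get 8.
Player II's induced payoffs are 10, 4, 8, so Player II commits to c1. Subgame-perfect outcome: (C, c1) with payoffs (18, 10).
Now find the simultaneous Nash equilibrium.
R's best replies: c1→C; c2→D; c3→A.
Player II's best replies: A→c3; B→c2; C→c3; D→c3.
Only (A, c3) has each player best-responding; Nash payoffs (20, 8).
Player II's commitment gain: 10 − 8 = 2.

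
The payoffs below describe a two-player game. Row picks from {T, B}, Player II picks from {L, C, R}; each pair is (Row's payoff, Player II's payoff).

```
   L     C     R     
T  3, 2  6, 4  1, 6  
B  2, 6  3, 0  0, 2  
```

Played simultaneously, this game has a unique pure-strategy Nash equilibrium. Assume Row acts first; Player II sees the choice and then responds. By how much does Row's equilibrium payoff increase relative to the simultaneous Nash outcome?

Solve by backward induction (Row leads).
- T → Player II plays R (best of 2, 4, 6); Row gets 1.
- B → Player II plays L (best of 6, 0, 2); Row gets 2.
Maximizing over 1, 2, Row chooses B. Subgame-perfect outcome: (B, L) with payoffs (2, 6).
Now find the simultaneous Nash equilibrium.
Row's best replies: L→T; C→T; R→T.
Player II's best replies: T→R; B→L.
Only (T, R) has each player best-responding; Nash payoffs (1, 6).
Row's commitment gain: 2 − 1 = 1.

1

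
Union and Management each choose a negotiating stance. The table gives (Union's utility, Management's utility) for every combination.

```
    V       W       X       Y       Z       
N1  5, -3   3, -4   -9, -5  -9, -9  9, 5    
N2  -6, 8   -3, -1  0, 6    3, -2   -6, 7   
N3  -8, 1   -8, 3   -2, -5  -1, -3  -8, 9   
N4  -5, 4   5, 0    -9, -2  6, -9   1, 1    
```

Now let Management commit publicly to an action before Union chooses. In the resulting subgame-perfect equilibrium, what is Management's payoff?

Union best-responds to each possible Management move:
- V: BR = N1, leader payoff -3.
- W: BR = N4, leader payoff 0.
- X: BR = N2, leader payoff 6.
- Y: BR = N4, leader payoff -9.
- Z: BR = N1, leader payoff 5.
Among -3, 0, 6, -9, 5, the best is 6 at X. Subgame-perfect outcome: (N2, X) with payoffs (0, 6).

6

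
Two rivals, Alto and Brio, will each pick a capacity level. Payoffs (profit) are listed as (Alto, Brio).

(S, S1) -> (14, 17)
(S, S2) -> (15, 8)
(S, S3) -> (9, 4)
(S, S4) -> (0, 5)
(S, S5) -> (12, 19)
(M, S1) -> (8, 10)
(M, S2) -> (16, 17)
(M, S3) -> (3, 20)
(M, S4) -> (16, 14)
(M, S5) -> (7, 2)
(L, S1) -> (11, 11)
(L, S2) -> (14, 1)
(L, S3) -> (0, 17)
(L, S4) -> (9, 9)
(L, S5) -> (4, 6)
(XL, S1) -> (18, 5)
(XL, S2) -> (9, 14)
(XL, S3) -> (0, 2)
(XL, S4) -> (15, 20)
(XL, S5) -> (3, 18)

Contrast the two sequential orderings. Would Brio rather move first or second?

If Alto leads: Brio's best replies are S→S5, M→S3, L→S3, XL→S4; Alto's induced payoffs 12, 3, 0, 15; outcome (XL, S4), payoffs (15, 20).
If Brio leads: Alto's best replies are S1→XL, S2→M, S3→S, S4→M, S5→S; Brio's induced payoffs 5, 17, 4, 14, 19; outcome (S, S5), payoffs (12, 19).
Brio gets 19 moving first and 20 moving second, so Brio prefers to move second.

second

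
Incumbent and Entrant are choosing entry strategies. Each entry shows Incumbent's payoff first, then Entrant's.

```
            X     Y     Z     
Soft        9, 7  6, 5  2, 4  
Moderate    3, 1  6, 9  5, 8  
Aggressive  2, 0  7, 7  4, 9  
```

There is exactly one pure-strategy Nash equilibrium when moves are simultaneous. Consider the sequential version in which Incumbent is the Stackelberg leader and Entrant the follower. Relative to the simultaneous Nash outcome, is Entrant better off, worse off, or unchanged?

unchanged

Entrant best-responds to each possible Incumbent move:
- Soft: BR = X, leader payoff 9.
- Moderate: BR = Y, leader payoff 6.
- Aggressive: BR = Z, leader payoff 4.
Maximizing over 9, 6, 4, Incumbent chooses Soft. Subgame-perfect outcome: (Soft, X) with payoffs (9, 7).
For the simultaneous game, intersect best replies.
Incumbent's best replies: X→Soft; Y→Aggressive; Z→Moderate.
Entrant's best replies: Soft→X; Moderate→Y; Aggressive→Z.
Only (Soft, X) has each player best-responding; Nash payoffs (9, 7).
Entrant earns 7 sequentially versus 7 at the Nash outcome: unchanged.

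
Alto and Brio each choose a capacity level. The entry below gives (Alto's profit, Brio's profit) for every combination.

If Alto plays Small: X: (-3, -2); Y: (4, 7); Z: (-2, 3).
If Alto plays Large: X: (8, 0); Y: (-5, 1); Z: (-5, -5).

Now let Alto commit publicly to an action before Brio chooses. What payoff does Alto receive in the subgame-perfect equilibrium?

4

Work backward from Brio's decision.
- Small: Brio compares -2, 7, 3 and picks Y; Alto would get 4.
- Large: Brio compares 0, 1, -5 and picks Y; Alto would get -5.
Maximizing over 4, -5, Alto chooses Small. Subgame-perfect outcome: (Small, Y) with payoffs (4, 7).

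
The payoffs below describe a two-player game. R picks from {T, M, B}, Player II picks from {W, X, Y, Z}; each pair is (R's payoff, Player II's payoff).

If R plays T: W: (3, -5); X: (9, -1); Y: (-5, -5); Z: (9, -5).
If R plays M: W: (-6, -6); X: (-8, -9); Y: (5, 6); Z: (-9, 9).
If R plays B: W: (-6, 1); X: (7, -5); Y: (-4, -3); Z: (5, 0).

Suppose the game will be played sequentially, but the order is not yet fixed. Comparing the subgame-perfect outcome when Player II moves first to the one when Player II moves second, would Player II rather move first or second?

first

If R leads: Player II's best replies are T→X, M→Z, B→W; R's induced payoffs 9, -9, -6; outcome (T, X), payoffs (9, -1).
If Player II leads: R's best replies are W→T, X→T, Y→M, Z→T; Player II's induced payoffs -5, -1, 6, -5; outcome (M, Y), payoffs (5, 6).
Player II gets 6 moving first and -1 moving second, so Player II prefers to move first.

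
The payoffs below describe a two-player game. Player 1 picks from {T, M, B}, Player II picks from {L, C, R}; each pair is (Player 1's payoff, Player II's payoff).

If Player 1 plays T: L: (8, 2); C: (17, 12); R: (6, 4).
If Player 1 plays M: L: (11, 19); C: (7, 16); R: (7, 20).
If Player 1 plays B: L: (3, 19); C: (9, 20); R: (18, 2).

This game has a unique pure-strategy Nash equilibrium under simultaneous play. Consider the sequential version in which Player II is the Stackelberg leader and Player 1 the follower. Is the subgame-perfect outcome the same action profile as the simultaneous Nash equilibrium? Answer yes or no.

no

Player 1 best-responds to each possible Player II move:
- L: BR = M, leader payoff 19.
- C: BR = T, leader payoff 12.
- R: BR = B, leader payoff 2.
Maximizing over 19, 12, 2, Player II chooses L. Subgame-perfect outcome: (M, L) with payoffs (11, 19).
Now find the simultaneous Nash equilibrium.
Player 1's best replies: L→M; C→T; R→B.
Player II's best replies: T→C; M→R; B→C.
Only (T, C) has each player best-responding; Nash payoffs (17, 12).
Sequential outcome (M, L) differs from the Nash profile (T, C).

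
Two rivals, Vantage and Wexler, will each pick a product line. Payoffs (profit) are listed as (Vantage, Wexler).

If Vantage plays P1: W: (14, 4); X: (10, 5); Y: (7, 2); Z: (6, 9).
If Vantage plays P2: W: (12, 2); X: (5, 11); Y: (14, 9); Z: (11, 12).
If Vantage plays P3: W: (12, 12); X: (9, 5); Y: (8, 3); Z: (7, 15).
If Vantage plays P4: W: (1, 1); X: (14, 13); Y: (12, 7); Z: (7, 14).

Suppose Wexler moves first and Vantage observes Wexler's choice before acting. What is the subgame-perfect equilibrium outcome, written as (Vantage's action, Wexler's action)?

(P4, X)

Vantage best-responds to each possible Wexler move:
- W: BR = P1, leader payoff 4.
- X: BR = P4, leader payoff 13.
- Y: BR = P2, leader payoff 9.
- Z: BR = P2, leader payoff 12.
Among 4, 13, 9, 12, the best is 13 at X. Subgame-perfect outcome: (P4, X) with payoffs (14, 13).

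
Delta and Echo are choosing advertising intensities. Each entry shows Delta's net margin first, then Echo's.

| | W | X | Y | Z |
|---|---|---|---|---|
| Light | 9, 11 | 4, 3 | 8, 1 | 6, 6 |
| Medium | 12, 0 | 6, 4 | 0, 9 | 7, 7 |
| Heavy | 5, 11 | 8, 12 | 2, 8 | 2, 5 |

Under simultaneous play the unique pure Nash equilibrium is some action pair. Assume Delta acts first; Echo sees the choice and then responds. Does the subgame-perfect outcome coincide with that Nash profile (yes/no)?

no

Backward induction with Delta moving first.
- Light: BR = W, leader payoff 9.
- Medium: BR = Y, leader payoff 0.
- Heavy: BR = X, leader payoff 8.
Among 9, 0, 8, the best is 9 at Light. Subgame-perfect outcome: (Light, W) with payoffs (9, 11).
Under simultaneous play:
Delta's best replies: W→Medium; X→Heavy; Y→Light; Z→Medium.
Echo's best replies: Light→W; Medium→Y; Heavy→X.
Only (Heavy, X) has each player best-responding; Nash payoffs (8, 12).
Sequential outcome (Light, W) differs from the Nash profile (Heavy, X).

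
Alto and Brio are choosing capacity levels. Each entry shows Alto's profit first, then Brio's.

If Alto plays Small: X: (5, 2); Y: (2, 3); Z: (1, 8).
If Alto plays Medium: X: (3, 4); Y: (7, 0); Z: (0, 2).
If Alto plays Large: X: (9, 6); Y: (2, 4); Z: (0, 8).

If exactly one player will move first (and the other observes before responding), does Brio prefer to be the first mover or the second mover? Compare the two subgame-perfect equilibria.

first

If Alto leads: Brio's best replies are Small→Z, Medium→X, Large→Z; Alto's induced payoffs 1, 3, 0; outcome (Medium, X), payoffs (3, 4).
If Brio leads: Alto's best replies are X→Large, Y→Medium, Z→Small; Brio's induced payoffs 6, 0, 8; outcome (Small, Z), payoffs (1, 8).
Brio gets 8 moving first and 4 moving second, so Brio prefers to move first.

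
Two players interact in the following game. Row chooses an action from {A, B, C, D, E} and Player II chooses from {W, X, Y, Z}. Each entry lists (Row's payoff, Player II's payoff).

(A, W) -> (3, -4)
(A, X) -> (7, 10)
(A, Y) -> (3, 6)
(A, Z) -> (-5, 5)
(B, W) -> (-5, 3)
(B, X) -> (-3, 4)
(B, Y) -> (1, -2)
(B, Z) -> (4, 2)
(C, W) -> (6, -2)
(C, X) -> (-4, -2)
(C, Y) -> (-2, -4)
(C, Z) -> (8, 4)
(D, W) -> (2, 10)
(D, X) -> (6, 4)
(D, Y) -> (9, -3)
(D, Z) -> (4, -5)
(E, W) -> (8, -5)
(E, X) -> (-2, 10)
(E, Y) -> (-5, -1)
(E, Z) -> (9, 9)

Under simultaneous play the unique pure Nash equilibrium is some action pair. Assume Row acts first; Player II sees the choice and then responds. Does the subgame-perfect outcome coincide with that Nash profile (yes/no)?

no

Solve by backward induction (Row leads).
- A: Player II compares -4, 10, 6, 5 and picks X; Row would get 7.
- B: Player II compares 3, 4, -2, 2 and picks X; Row would get -3.
- C: Player II compares -2, -2, -4, 4 and picks Z; Row would get 8.
- D: Player II compares 10, 4, -3, -5 and picks W; Row would get 2.
- E: Player II compares -5, 10, -1, 9 and picks X; Row would get -2.
Maximizing over 7, -3, 8, 2, -2, Row chooses C. Subgame-perfect outcome: (C, Z) with payoffs (8, 4).
Now find the simultaneous Nash equilibrium.
Row's best replies: W→E; X→A; Y→D; Z→E.
Player II's best replies: A→X; B→X; C→Z; D→W; E→X.
The unique mutual best reply is (A, X), giving (7, 10).
Sequential outcome (C, Z) differs from the Nash profile (A, X).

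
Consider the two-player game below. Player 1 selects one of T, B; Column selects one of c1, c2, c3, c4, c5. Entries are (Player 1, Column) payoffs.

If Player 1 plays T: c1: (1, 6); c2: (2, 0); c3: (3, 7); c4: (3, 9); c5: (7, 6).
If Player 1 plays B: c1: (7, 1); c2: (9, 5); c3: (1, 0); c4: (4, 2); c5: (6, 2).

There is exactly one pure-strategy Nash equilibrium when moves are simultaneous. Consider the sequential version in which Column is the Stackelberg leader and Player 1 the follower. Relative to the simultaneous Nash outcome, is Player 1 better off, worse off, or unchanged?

worse off

Player 1 best-responds to each possible Column move:
- c1 → Player 1 plays B (best of 1, 7); Column gets 1.
- c2 → Player 1 plays B (best of 2, 9); Column gets 5.
- c3 → Player 1 plays T (best of 3, 1); Column gets 7.
- c4 → Player 1 plays B (best of 3, 4); Column gets 2.
- c5 → Player 1 plays T (best of 7, 6); Column gets 6.
Among 1, 5, 7, 2, 6, the best is 7 at c3. Subgame-perfect outcome: (T, c3) with payoffs (3, 7).
Under simultaneous play:
Player 1's best replies: c1→B; c2→B; c3→T; c4→B; c5→T.
Column's best replies: T→c4; B→c2.
The unique mutual best reply is (B, c2), giving (9, 5).
Player 1 earns 3 sequentially versus 9 at the Nash outcome: worse off.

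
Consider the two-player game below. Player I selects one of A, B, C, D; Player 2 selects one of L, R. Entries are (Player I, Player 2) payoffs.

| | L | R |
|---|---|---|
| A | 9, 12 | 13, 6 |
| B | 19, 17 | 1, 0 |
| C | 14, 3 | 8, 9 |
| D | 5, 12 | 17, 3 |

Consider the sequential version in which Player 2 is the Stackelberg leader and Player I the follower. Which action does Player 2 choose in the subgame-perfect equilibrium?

L

Backward induction with Player 2 moving first.
- L → Player I plays B (best of 9, 19, 14, 5); Player 2 gets 17.
- R → Player I plays D (best of 13, 1, 8, 17); Player 2 gets 3.
Player 2's induced payoffs are 17, 3, so Player 2 commits to L. Subgame-perfect outcome: (B, L) with payoffs (19, 17).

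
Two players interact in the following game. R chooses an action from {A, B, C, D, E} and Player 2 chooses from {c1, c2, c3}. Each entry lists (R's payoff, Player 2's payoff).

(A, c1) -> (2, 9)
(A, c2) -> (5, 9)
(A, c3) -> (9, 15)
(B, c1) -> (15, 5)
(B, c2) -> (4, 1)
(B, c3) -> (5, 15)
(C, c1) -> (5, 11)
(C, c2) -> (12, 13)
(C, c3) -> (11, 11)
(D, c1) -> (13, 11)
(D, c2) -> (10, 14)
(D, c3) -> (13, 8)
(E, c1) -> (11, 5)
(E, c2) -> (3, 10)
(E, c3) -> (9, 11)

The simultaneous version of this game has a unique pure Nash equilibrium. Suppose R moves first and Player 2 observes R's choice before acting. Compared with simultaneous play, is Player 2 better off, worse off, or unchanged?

Backward induction with R moving first.
- A: Player 2 compares 9, 9, 15 and picks c3; R would get 9.
- B: Player 2 compares 5, 1, 15 and picks c3; R would get 5.
- C: Player 2 compares 11, 13, 11 and picks c2; R would get 12.
- D: Player 2 compares 11, 14, 8 and picks c2; R would get 10.
- E: Player 2 compares 5, 10, 11 and picks c3; R would get 9.
R's induced payoffs are 9, 5, 12, 10, 9, so R commits to C. Subgame-perfect outcome: (C, c2) with payoffs (12, 13).
For the simultaneous game, intersect best replies.
R's best replies: c1→B; c2→C; c3→D.
Player 2's best replies: A→c3; B→c3; C→c2; D→c2; E→c3.
Only (C, c2) has each player best-responding; Nash payoffs (12, 13).
Player 2 earns 13 sequentially versus 13 at the Nash outcome: unchanged.

unchanged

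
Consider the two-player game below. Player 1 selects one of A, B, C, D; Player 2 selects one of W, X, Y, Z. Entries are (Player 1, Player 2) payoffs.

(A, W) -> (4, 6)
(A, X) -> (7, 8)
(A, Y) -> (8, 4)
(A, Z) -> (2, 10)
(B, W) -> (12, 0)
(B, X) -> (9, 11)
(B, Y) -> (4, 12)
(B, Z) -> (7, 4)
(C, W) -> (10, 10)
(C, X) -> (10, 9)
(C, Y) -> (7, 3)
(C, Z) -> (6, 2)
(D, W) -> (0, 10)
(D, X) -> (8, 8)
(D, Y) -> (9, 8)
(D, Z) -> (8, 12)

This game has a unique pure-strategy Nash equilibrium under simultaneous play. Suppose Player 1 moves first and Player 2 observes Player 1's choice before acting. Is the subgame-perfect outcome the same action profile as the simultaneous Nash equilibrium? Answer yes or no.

Backward induction with Player 1 moving first.
- A: Player 2 compares 6, 8, 4, 10 and picks Z; Player 1 would get 2.
- B: Player 2 compares 0, 11, 12, 4 and picks Y; Player 1 would get 4.
- C: Player 2 compares 10, 9, 3, 2 and picks W; Player 1 would get 10.
- D: Player 2 compares 10, 8, 8, 12 and picks Z; Player 1 would get 8.
Maximizing over 2, 4, 10, 8, Player 1 chooses C. Subgame-perfect outcome: (C, W) with payoffs (10, 10).
Under simultaneous play:
Player 1's best replies: W→B; X→C; Y→D; Z→D.
Player 2's best replies: A→Z; B→Y; C→W; D→Z.
The unique mutual best reply is (D, Z), giving (8, 12).
Sequential outcome (C, W) differs from the Nash profile (D, Z).

no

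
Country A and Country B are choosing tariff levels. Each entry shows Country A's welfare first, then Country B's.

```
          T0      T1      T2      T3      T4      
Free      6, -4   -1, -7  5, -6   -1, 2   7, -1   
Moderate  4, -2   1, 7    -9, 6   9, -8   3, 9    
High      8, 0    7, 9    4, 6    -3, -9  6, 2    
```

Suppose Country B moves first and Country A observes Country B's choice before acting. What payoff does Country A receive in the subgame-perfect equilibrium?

Backward induction with Country B moving first.
- T0: Country A compares 6, 4, 8 and picks High; Country B would get 0.
- T1: Country A compares -1, 1, 7 and picks High; Country B would get 9.
- T2: Country A compares 5, -9, 4 and picks Free; Country B would get -6.
- T3: Country A compares -1, 9, -3 and picks Moderate; Country B would get -8.
- T4: Country A compares 7, 3, 6 and picks Free; Country B would get -1.
Among 0, 9, -6, -8, -1, the best is 9 at T1. Subgame-perfect outcome: (High, T1) with payoffs (7, 9).

7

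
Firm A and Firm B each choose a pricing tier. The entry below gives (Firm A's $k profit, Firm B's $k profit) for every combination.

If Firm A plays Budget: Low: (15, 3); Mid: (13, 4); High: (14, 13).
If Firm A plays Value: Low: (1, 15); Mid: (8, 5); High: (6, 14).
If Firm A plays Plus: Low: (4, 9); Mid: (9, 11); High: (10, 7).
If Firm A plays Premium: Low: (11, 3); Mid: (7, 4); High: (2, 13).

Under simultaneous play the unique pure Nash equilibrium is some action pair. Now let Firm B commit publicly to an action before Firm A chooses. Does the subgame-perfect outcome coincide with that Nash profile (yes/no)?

Backward induction with Firm B moving first.
- Low → Firm A plays Budget (best of 15, 1, 4, 11); Firm B gets 3.
- Mid → Firm A plays Budget (best of 13, 8, 9, 7); Firm B gets 4.
- High → Firm A plays Budget (best of 14, 6, 10, 2); Firm B gets 13.
Firm B's induced payoffs are 3, 4, 13, so Firm B commits to High. Subgame-perfect outcome: (Budget, High) with payoffs (14, 13).
Now find the simultaneous Nash equilibrium.
Firm A's best replies: Low→Budget; Mid→Budget; High→Budget.
Firm B's best replies: Budget→High; Value→Low; Plus→Mid; Premium→High.
Only (Budget, High) has each player best-responding; Nash payoffs (14, 13).
Sequential outcome (Budget, High) coincides with the Nash profile (Budget, High).

yes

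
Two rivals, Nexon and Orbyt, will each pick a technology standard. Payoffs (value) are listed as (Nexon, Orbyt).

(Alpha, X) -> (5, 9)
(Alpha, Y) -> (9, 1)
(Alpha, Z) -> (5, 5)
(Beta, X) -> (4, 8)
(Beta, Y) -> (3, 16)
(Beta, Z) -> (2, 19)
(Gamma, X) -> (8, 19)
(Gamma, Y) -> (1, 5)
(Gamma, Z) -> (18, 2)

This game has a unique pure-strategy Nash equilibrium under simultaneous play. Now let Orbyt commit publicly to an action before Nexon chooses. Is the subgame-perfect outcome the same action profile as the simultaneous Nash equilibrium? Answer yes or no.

yes

Solve by backward induction (Orbyt leads).
- X: BR = Gamma, leader payoff 19.
- Y: BR = Alpha, leader payoff 1.
- Z: BR = Gamma, leader payoff 2.
Among 19, 1, 2, the best is 19 at X. Subgame-perfect outcome: (Gamma, X) with payoffs (8, 19).
Under simultaneous play:
Nexon's best replies: X→Gamma; Y→Alpha; Z→Gamma.
Orbyt's best replies: Alpha→X; Beta→Z; Gamma→X.
Only (Gamma, X) has each player best-responding; Nash payoffs (8, 19).
Sequential outcome (Gamma, X) coincides with the Nash profile (Gamma, X).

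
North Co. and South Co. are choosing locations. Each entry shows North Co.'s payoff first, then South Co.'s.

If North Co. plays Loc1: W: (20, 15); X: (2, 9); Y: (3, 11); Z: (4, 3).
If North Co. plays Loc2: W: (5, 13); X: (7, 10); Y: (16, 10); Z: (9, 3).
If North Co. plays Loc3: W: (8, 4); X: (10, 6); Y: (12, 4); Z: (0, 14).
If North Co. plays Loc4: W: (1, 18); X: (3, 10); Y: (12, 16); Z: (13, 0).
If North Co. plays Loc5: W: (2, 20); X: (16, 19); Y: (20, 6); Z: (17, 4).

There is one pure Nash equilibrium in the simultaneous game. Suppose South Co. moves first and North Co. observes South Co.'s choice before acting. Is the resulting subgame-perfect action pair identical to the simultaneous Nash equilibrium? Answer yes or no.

Work backward from North Co.'s decision.
- W: North Co. compares 20, 5, 8, 1, 2 and picks Loc1; South Co. would get 15.
- X: North Co. compares 2, 7, 10, 3, 16 and picks Loc5; South Co. would get 19.
- Y: North Co. compares 3, 16, 12, 12, 20 and picks Loc5; South Co. would get 6.
- Z: North Co. compares 4, 9, 0, 13, 17 and picks Loc5; South Co. would get 4.
South Co.'s induced payoffs are 15, 19, 6, 4, so South Co. commits to X. Subgame-perfect outcome: (Loc5, X) with payoffs (16, 19).
Under simultaneous play:
North Co.'s best replies: W→Loc1; X→Loc5; Y→Loc5; Z→Loc5.
South Co.'s best replies: Loc1→W; Loc2→W; Loc3→Z; Loc4→W; Loc5→W.
The unique mutual best reply is (Loc1, W), giving (20, 15).
Sequential outcome (Loc5, X) differs from the Nash profile (Loc1, W).

no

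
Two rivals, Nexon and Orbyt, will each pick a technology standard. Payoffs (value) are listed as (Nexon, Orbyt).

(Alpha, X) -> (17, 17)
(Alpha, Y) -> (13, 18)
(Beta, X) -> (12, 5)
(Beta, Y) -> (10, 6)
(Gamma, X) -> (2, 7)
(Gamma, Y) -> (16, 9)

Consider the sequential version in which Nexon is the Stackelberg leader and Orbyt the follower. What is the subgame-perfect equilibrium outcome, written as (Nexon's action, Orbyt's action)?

(Gamma, Y)

Work backward from Orbyt's decision.
- Alpha: Orbyt compares 17, 18 and picks Y; Nexon would get 13.
- Beta: Orbyt compares 5, 6 and picks Y; Nexon would get 10.
- Gamma: Orbyt compares 7, 9 and picks Y; Nexon would get 16.
Maximizing over 13, 10, 16, Nexon chooses Gamma. Subgame-perfect outcome: (Gamma, Y) with payoffs (16, 9).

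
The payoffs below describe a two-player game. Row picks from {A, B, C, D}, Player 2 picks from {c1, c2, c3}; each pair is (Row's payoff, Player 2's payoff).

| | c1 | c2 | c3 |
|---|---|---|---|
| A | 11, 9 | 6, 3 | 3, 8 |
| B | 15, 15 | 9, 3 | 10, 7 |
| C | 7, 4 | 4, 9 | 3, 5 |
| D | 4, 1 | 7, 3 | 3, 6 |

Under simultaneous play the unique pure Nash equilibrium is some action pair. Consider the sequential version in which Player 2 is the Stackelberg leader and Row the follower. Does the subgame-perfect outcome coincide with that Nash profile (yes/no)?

Work backward from Row's decision.
- c1: Row compares 11, 15, 7, 4 and picks B; Player 2 would get 15.
- c2: Row compares 6, 9, 4, 7 and picks B; Player 2 would get 3.
- c3: Row compares 3, 10, 3, 3 and picks B; Player 2 would get 7.
Maximizing over 15, 3, 7, Player 2 chooses c1. Subgame-perfect outcome: (B, c1) with payoffs (15, 15).
Under simultaneous play:
Row's best replies: c1→B; c2→B; c3→B.
Player 2's best replies: A→c1; B→c1; C→c2; D→c3.
The unique mutual best reply is (B, c1), giving (15, 15).
Sequential outcome (B, c1) coincides with the Nash profile (B, c1).

yes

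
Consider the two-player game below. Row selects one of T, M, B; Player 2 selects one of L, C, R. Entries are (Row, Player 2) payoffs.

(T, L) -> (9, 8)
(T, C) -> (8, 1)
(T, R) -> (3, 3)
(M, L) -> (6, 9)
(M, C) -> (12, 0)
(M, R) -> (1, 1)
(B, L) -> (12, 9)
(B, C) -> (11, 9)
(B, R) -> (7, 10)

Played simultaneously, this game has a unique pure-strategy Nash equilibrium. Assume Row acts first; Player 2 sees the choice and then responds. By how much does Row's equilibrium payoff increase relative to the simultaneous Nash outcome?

Solve by backward induction (Row leads).
- T → Player 2 plays L (best of 8, 1, 3); Row gets 9.
- M → Player 2 plays L (best of 9, 0, 1); Row gets 6.
- B → Player 2 plays R (best of 9, 9, 10); Row gets 7.
Maximizing over 9, 6, 7, Row chooses T. Subgame-perfect outcome: (T, L) with payoffs (9, 8).
Now find the simultaneous Nash equilibrium.
Row's best replies: L→B; C→M; R→B.
Player 2's best replies: T→L; M→L; B→R.
Only (B, R) has each player best-responding; Nash payoffs (7, 10).
Row's commitment gain: 9 − 7 = 2.

2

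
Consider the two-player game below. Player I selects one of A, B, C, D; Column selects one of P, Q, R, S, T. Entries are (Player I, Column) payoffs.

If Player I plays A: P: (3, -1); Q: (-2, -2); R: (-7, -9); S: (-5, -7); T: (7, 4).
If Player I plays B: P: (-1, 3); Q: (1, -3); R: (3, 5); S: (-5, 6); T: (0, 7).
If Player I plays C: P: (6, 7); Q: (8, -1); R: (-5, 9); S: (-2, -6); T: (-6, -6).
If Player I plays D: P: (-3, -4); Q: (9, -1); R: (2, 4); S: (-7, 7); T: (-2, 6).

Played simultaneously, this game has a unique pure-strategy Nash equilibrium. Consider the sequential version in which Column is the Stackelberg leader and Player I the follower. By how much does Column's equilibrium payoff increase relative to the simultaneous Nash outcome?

3

Backward induction with Column moving first.
- P: BR = C, leader payoff 7.
- Q: BR = D, leader payoff -1.
- R: BR = B, leader payoff 5.
- S: BR = C, leader payoff -6.
- T: BR = A, leader payoff 4.
Among 7, -1, 5, -6, 4, the best is 7 at P. Subgame-perfect outcome: (C, P) with payoffs (6, 7).
Now find the simultaneous Nash equilibrium.
Player I's best replies: P→C; Q→D; R→B; S→C; T→A.
Column's best replies: A→T; B→T; C→R; D→S.
Only (A, T) has each player best-responding; Nash payoffs (7, 4).
Column's commitment gain: 7 − 4 = 3.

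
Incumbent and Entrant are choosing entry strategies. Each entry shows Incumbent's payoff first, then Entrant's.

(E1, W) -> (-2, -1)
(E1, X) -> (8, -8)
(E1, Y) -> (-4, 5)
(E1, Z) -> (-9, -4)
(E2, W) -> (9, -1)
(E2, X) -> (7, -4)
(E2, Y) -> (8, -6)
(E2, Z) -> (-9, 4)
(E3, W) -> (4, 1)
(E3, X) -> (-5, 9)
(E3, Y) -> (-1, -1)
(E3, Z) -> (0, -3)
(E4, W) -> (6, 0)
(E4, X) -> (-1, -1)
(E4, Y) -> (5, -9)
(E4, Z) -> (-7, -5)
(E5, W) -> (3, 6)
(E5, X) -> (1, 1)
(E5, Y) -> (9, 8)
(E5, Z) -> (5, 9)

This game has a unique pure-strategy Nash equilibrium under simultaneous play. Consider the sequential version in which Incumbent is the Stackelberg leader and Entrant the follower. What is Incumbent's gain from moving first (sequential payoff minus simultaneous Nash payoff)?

1

Entrant best-responds to each possible Incumbent move:
- E1: BR = Y, leader payoff -4.
- E2: BR = Z, leader payoff -9.
- E3: BR = X, leader payoff -5.
- E4: BR = W, leader payoff 6.
- E5: BR = Z, leader payoff 5.
Maximizing over -4, -9, -5, 6, 5, Incumbent chooses E4. Subgame-perfect outcome: (E4, W) with payoffs (6, 0).
For the simultaneous game, intersect best replies.
Incumbent's best replies: W→E2; X→E1; Y→E5; Z→E5.
Entrant's best replies: E1→Y; E2→Z; E3→X; E4→W; E5→Z.
The unique mutual best reply is (E5, Z), giving (5, 9).
Incumbent's commitment gain: 6 − 5 = 1.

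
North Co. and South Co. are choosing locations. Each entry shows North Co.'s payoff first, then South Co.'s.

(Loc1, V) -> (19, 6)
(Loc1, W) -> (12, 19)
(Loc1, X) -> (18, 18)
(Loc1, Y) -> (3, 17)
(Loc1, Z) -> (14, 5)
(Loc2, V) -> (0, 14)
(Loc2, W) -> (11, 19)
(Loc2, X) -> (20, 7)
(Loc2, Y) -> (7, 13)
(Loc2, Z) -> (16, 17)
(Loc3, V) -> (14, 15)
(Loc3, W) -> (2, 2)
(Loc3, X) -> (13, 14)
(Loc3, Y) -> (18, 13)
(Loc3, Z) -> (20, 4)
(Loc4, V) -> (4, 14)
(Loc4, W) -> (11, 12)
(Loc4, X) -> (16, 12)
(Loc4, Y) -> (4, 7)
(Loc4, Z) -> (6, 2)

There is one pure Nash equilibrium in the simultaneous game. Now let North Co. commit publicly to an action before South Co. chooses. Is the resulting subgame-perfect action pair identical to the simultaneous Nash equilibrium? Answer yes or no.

Backward induction with North Co. moving first.
- Loc1: South Co. compares 6, 19, 18, 17, 5 and picks W; North Co. would get 12.
- Loc2: South Co. compares 14, 19, 7, 13, 17 and picks W; North Co. would get 11.
- Loc3: South Co. compares 15, 2, 14, 13, 4 and picks V; North Co. would get 14.
- Loc4: South Co. compares 14, 12, 12, 7, 2 and picks V; North Co. would get 4.
Among 12, 11, 14, 4, the best is 14 at Loc3. Subgame-perfect outcome: (Loc3, V) with payoffs (14, 15).
Under simultaneous play:
North Co.'s best replies: V→Loc1; W→Loc1; X→Loc2; Y→Loc3; Z→Loc3.
South Co.'s best replies: Loc1→W; Loc2→W; Loc3→V; Loc4→V.
The unique mutual best reply is (Loc1, W), giving (12, 19).
Sequential outcome (Loc3, V) differs from the Nash profile (Loc1, W).

no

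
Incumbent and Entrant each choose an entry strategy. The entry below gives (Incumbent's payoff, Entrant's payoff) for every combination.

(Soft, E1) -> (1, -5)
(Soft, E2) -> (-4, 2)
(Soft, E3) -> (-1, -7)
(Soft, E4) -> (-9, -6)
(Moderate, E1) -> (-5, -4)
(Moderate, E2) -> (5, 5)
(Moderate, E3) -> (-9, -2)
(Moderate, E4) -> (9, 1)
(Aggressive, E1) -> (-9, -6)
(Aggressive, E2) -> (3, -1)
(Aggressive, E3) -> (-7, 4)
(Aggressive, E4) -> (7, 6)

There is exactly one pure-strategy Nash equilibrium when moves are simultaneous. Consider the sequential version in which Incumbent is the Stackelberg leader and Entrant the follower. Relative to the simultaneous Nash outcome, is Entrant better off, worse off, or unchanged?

better off

Work backward from Entrant's decision.
- Soft: Entrant compares -5, 2, -7, -6 and picks E2; Incumbent would get -4.
- Moderate: Entrant compares -4, 5, -2, 1 and picks E2; Incumbent would get 5.
- Aggressive: Entrant compares -6, -1, 4, 6 and picks E4; Incumbent would get 7.
Maximizing over -4, 5, 7, Incumbent chooses Aggressive. Subgame-perfect outcome: (Aggressive, E4) with payoffs (7, 6).
Under simultaneous play:
Incumbent's best replies: E1→Soft; E2→Moderate; E3→Soft; E4→Moderate.
Entrant's best replies: Soft→E2; Moderate→E2; Aggressive→E4.
The unique mutual best reply is (Moderate, E2), giving (5, 5).
Entrant earns 6 sequentially versus 5 at the Nash outcome: better off.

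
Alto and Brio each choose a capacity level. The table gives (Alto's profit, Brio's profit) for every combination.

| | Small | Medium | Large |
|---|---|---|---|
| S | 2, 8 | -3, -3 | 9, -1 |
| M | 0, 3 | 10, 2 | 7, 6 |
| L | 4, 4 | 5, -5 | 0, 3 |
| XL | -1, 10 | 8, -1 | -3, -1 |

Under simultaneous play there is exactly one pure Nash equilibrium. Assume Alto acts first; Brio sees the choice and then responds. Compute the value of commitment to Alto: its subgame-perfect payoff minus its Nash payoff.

Solve by backward induction (Alto leads).
- S: BR = Small, leader payoff 2.
- M: BR = Large, leader payoff 7.
- L: BR = Small, leader payoff 4.
- XL: BR = Small, leader payoff -1.
Alto's induced payoffs are 2, 7, 4, -1, so Alto commits to M. Subgame-perfect outcome: (M, Large) with payoffs (7, 6).
For the simultaneous game, intersect best replies.
Alto's best replies: Small→L; Medium→M; Large→S.
Brio's best replies: S→Small; M→Large; L→Small; XL→Small.
The unique mutual best reply is (L, Small), giving (4, 4).
Alto's commitment gain: 7 − 4 = 3.

3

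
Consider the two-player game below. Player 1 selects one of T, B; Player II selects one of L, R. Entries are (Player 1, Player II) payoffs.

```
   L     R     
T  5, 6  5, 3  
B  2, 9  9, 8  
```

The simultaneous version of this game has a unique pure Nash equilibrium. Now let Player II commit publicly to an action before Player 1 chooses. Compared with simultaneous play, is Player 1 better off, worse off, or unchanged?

Work backward from Player 1's decision.
- L: BR = T, leader payoff 6.
- R: BR = B, leader payoff 8.
Player II's induced payoffs are 6, 8, so Player II commits to R. Subgame-perfect outcome: (B, R) with payoffs (9, 8).
For the simultaneous game, intersect best replies.
Player 1's best replies: L→T; R→B.
Player II's best replies: T→L; B→L.
The unique mutual best reply is (T, L), giving (5, 6).
Player 1 earns 9 sequentially versus 5 at the Nash outcome: better off.

better off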